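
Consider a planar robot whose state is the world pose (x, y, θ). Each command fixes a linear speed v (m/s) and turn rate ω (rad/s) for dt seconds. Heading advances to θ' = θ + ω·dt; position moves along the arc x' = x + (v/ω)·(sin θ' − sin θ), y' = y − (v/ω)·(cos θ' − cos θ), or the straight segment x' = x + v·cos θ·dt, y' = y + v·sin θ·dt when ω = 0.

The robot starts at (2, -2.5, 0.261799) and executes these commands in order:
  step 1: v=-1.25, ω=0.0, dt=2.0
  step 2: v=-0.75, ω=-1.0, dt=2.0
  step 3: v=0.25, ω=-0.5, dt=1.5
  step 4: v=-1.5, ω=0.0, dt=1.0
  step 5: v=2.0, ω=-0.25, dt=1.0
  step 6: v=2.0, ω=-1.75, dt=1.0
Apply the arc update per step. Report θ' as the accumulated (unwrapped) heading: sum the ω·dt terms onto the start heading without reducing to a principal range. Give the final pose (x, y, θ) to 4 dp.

(-3.6321, -1.9081, -4.4882)

step 1: θ'=0.2618 (straight) → pose (-0.4148, -3.1470, 0.2618)
step 2: θ'=-1.7382 (R=0.7500) → pose (-1.3484, -2.2976, -1.7382)
step 3: θ'=-2.4882 (R=-0.5000) → pose (-1.5375, -2.6113, -2.4882)
step 4: θ'=-2.4882 (straight) → pose (-0.3465, -1.6995, -2.4882)
step 5: θ'=-2.7382 (R=-8.0000) → pose (-2.0692, -2.7052, -2.7382)
step 6: θ'=-4.4882 (R=-1.1429) → pose (-3.6321, -1.9081, -4.4882)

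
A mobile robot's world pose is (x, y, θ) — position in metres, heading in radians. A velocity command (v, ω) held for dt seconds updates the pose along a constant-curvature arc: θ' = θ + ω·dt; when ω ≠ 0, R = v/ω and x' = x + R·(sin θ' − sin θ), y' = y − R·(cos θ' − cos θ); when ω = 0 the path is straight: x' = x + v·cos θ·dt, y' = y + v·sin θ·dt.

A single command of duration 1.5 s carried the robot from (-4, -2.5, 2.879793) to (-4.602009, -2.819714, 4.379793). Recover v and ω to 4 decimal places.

v = 0.5000, ω = 1.0000

Δθ = 4.379793 − 2.879793 = 1.500000
ω = Δθ/dt = 1.500000/1.5 = 1.0000
R = Δx/(sin θ' − sin θ) = 0.5000
v = R·ω = 0.5000·1.0000 = 0.5000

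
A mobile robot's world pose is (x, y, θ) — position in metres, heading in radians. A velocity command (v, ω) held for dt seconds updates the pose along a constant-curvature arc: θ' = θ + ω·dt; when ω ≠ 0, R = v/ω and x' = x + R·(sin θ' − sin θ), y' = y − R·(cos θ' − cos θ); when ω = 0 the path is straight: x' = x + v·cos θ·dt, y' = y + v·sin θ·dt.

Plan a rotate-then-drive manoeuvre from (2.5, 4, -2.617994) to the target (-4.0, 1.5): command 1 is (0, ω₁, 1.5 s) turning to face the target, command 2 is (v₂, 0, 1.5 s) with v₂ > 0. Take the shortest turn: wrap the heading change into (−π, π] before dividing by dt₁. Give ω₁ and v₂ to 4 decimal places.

ω₁ = -0.1043, v₂ = 4.6428

heading to target = atan2(1.5−4, -4−2.5) = -2.7744
Δθ = wrap(-2.7744 − -2.6180) = -0.1564; ω₁ = Δθ/dt₁ = -0.1043
distance = √((-4−2.5)² + (1.5−4)²) = 6.9642; v₂ = distance/dt₂ = 4.6428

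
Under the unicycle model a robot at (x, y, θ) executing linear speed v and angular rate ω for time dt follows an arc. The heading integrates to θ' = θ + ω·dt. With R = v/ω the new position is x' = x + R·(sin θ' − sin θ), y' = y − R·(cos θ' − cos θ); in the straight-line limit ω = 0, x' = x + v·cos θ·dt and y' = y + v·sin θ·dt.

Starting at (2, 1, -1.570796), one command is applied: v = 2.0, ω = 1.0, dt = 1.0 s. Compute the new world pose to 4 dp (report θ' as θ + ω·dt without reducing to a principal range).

θ' = -1.5708 + 1.0·1.0 = -0.5708
R = v/ω = 2.0/1.0 = 2.0000
x' = 2 + 2.0000·(sin -0.5708 − sin -1.5708) = 2.9194
y' = 1 − 2.0000·(cos -0.5708 − cos -1.5708) = -0.6829

(2.9194, -0.6829, -0.5708)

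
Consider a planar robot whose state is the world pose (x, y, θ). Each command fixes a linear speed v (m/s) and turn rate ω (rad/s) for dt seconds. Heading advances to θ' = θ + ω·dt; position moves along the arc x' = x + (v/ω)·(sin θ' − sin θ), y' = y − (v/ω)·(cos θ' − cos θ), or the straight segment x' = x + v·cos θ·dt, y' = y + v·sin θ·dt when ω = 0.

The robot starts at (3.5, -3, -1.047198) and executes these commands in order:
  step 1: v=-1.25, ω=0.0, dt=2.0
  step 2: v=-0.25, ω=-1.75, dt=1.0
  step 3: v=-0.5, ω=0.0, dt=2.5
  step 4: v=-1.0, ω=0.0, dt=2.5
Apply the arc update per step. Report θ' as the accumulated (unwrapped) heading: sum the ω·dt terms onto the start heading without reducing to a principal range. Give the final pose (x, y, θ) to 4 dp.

step 1: θ'=-1.0472 (straight) → pose (2.2500, -0.8349, -1.0472)
step 2: θ'=-2.7972 (R=0.1429) → pose (2.3255, -0.6290, -2.7972)
step 3: θ'=-2.7972 (straight) → pose (3.5021, -0.2070, -2.7972)
step 4: θ'=-2.7972 (straight) → pose (5.8553, 0.6371, -2.7972)

(5.8553, 0.6371, -2.7972)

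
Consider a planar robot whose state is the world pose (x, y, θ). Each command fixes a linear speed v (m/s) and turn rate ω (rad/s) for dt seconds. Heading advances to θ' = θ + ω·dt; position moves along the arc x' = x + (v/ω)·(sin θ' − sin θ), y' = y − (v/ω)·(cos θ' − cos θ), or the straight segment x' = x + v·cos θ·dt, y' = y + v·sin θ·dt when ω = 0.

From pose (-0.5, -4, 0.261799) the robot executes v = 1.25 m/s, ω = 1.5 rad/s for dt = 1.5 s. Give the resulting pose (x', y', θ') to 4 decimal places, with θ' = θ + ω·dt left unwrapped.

(-0.2249, -2.5216, 2.5118)

θ' = 0.2618 + 1.5·1.5 = 2.5118
R = v/ω = 1.25/1.5 = 0.8333
x' = -0.5 + 0.8333·(sin 2.5118 − sin 0.2618) = -0.2249
y' = -4 − 0.8333·(cos 2.5118 − cos 0.2618) = -2.5216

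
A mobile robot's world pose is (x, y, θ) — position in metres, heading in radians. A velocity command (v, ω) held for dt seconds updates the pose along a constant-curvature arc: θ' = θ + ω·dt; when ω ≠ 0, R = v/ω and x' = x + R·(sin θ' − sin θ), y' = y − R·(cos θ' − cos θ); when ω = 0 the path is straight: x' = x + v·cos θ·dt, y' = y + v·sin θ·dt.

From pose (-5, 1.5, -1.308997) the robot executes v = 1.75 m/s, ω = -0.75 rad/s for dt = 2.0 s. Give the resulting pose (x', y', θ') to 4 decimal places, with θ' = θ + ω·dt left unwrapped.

(-6.4920, -1.3094, -2.8090)

θ' = -1.3090 + -0.75·2.0 = -2.8090
R = v/ω = 1.75/-0.75 = -2.3333
x' = -5 + -2.3333·(sin -2.8090 − sin -1.3090) = -6.4920
y' = 1.5 − -2.3333·(cos -2.8090 − cos -1.3090) = -1.3094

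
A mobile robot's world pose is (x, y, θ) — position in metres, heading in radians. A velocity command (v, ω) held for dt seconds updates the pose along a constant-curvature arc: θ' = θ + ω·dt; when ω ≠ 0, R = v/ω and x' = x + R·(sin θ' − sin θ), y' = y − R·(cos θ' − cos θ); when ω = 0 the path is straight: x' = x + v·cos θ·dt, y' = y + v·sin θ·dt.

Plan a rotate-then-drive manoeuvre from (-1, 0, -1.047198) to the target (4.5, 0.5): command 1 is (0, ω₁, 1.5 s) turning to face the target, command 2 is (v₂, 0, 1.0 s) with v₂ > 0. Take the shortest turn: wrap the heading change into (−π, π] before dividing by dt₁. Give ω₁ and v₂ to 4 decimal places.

ω₁ = 0.7586, v₂ = 5.5227

heading to target = atan2(0.5−0, 4.5−-1) = 0.0907
Δθ = wrap(0.0907 − -1.0472) = 1.1379; ω₁ = Δθ/dt₁ = 0.7586
distance = √((4.5−-1)² + (0.5−0)²) = 5.5227; v₂ = distance/dt₂ = 5.5227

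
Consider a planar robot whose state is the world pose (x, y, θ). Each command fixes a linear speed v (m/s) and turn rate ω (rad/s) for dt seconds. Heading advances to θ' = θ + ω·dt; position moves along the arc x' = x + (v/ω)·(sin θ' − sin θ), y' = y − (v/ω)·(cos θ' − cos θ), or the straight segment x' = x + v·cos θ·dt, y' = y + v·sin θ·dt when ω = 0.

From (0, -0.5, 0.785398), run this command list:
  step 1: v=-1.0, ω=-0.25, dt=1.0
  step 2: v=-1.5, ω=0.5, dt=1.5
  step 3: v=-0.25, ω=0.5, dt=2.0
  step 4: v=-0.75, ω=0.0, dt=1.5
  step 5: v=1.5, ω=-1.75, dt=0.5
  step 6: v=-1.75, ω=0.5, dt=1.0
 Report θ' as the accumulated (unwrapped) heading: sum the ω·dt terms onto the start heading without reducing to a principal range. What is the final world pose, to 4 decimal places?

step 1: θ'=0.5354 (R=4.0000) → pose (-0.7877, -1.1118, 0.5354)
step 2: θ'=1.2854 (R=-3.0000) → pose (-2.1358, -2.8474, 1.2854)
step 3: θ'=2.2854 (R=-0.5000) → pose (-2.0337, -3.3158, 2.2854)
step 4: θ'=2.2854 (straight) → pose (-1.2965, -4.1656, 2.2854)
step 5: θ'=1.4104 (R=-0.8571) → pose (-1.4952, -3.4670, 1.4104)
step 6: θ'=1.9104 (R=-3.5000) → pose (-1.3402, -5.1919, 1.9104)

(-1.3402, -5.1919, 1.9104)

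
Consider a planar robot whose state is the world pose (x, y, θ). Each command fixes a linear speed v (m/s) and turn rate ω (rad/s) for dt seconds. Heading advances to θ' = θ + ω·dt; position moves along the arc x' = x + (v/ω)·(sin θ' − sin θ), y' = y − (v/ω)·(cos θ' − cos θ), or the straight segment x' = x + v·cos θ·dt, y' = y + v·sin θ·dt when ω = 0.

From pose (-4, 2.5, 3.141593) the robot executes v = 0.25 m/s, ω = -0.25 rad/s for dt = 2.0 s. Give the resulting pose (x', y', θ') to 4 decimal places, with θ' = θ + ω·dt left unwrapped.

(-4.4794, 2.6224, 2.6416)

θ' = 3.1416 + -0.25·2.0 = 2.6416
R = v/ω = 0.25/-0.25 = -1.0000
x' = -4 + -1.0000·(sin 2.6416 − sin 3.1416) = -4.4794
y' = 2.5 − -1.0000·(cos 2.6416 − cos 3.1416) = 2.6224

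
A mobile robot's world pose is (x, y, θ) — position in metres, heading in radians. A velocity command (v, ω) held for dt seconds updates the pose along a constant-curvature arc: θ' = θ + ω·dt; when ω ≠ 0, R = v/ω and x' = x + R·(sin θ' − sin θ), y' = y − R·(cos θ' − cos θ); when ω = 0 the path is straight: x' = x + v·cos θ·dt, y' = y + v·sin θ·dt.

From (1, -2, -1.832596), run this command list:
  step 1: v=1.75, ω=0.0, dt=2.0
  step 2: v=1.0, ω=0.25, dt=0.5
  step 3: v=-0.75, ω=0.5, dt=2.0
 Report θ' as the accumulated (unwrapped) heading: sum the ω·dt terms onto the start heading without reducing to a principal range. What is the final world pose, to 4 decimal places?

(-0.5158, -4.5261, -0.7076)

step 1: θ'=-1.8326 (straight) → pose (0.0941, -5.3807, -1.8326)
step 2: θ'=-1.7076 (R=4.0000) → pose (-0.0048, -5.8705, -1.7076)
step 3: θ'=-0.7076 (R=-1.5000) → pose (-0.5158, -4.5261, -0.7076)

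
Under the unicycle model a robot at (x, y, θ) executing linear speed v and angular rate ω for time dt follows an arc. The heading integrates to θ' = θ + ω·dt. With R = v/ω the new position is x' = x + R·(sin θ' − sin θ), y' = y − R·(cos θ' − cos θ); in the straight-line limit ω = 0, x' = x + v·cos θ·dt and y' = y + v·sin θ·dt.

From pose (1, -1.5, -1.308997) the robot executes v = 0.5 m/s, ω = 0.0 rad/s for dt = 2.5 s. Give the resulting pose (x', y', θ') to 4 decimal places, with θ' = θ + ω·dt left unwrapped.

(1.3235, -2.7074, -1.3090)

θ' = -1.3090 + 0.0·2.5 = -1.3090
ω = 0 → straight: x' = 1 + 0.5·cos(-1.3090)·2.5 = 1.3235
y' = -1.5 + 0.5·sin(-1.3090)·2.5 = -2.7074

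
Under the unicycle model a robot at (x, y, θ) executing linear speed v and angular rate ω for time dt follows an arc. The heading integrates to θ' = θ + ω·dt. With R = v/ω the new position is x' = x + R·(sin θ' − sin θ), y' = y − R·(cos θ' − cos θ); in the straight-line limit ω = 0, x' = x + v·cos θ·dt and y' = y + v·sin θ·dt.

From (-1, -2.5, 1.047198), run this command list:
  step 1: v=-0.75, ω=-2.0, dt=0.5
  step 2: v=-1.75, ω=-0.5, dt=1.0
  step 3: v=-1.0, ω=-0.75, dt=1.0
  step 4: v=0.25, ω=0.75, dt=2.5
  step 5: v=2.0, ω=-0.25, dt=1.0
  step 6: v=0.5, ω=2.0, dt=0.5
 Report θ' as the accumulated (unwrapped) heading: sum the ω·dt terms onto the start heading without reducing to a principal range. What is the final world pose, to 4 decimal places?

(-1.2972, -0.5309, 1.4222)

step 1: θ'=0.0472 (R=0.3750) → pose (-1.3071, -2.6871, 0.0472)
step 2: θ'=-0.4528 (R=3.5000) → pose (-3.0034, -2.3383, -0.4528)
step 3: θ'=-1.2028 (R=1.3333) → pose (-3.6642, -1.6190, -1.2028)
step 4: θ'=0.6722 (R=0.3333) → pose (-3.1456, -1.7599, 0.6722)
step 5: θ'=0.4222 (R=-8.0000) → pose (-1.4420, -0.7220, 0.4222)
step 6: θ'=1.4222 (R=0.2500) → pose (-1.2972, -0.5309, 1.4222)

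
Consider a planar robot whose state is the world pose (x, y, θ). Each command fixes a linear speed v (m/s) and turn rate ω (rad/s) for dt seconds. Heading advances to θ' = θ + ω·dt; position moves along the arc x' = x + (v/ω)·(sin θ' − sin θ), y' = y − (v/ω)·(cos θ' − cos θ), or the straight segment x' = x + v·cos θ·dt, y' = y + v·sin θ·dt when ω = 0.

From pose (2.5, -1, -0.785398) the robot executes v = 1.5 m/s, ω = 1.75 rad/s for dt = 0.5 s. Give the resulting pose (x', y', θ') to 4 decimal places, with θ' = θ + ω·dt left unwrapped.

(3.1828, -1.2476, 0.0896)

θ' = -0.7854 + 1.75·0.5 = 0.0896
R = v/ω = 1.5/1.75 = 0.8571
x' = 2.5 + 0.8571·(sin 0.0896 − sin -0.7854) = 3.1828
y' = -1 − 0.8571·(cos 0.0896 − cos -0.7854) = -1.2476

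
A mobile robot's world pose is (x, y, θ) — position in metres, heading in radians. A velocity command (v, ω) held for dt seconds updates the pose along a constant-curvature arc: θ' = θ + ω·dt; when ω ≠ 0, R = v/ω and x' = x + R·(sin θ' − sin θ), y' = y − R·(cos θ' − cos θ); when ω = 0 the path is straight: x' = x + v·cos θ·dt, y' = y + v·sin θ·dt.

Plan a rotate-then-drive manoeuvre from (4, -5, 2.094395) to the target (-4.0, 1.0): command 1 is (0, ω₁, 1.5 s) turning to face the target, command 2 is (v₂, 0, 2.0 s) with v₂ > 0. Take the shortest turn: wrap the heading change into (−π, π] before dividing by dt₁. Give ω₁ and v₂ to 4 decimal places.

heading to target = atan2(1−-5, -4−4) = 2.4981
Δθ = wrap(2.4981 − 2.0944) = 0.4037; ω₁ = Δθ/dt₁ = 0.2691
distance = √((-4−4)² + (1−-5)²) = 10.0000; v₂ = distance/dt₂ = 5.0000

ω₁ = 0.2691, v₂ = 5.0000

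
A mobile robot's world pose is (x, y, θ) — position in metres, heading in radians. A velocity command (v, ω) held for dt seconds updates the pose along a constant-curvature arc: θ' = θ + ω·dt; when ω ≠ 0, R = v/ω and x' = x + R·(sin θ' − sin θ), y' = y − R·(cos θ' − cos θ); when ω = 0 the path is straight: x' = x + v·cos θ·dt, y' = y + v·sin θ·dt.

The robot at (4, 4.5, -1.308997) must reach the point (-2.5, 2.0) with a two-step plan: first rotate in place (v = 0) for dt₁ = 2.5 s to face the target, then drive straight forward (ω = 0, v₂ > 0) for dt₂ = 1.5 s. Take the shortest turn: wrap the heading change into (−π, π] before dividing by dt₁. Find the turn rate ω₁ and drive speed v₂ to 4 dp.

heading to target = atan2(2−4.5, -2.5−4) = -2.7744
Δθ = wrap(-2.7744 − -1.3090) = -1.4654; ω₁ = Δθ/dt₁ = -0.5862
distance = √((-2.5−4)² + (2−4.5)²) = 6.9642; v₂ = distance/dt₂ = 4.6428

ω₁ = -0.5862, v₂ = 4.6428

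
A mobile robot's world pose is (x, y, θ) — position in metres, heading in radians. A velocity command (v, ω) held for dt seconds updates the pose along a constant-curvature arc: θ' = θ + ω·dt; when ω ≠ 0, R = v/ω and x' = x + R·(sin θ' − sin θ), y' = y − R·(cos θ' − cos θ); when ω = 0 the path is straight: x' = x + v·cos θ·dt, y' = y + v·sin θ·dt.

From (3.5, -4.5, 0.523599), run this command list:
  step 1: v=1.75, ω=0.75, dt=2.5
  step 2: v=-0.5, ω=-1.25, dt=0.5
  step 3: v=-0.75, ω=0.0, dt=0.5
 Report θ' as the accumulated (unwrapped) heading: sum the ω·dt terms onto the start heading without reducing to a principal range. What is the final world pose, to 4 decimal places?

(4.1086, -1.3422, 1.7736)

step 1: θ'=2.3986 (R=2.3333) → pose (3.9118, -0.7609, 2.3986)
step 2: θ'=1.7736 (R=0.4000) → pose (4.0330, -0.9749, 1.7736)
step 3: θ'=1.7736 (straight) → pose (4.1086, -1.3422, 1.7736)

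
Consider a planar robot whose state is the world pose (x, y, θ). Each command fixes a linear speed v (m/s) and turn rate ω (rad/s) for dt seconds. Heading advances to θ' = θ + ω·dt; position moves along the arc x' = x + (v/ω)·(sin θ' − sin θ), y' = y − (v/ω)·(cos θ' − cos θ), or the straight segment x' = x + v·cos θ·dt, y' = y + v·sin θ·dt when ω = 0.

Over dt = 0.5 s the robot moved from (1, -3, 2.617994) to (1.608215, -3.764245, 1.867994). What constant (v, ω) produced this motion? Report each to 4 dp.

v = -2.0000, ω = -1.5000

Δθ = 1.867994 − 2.617994 = -0.750000
ω = Δθ/dt = -0.750000/0.5 = -1.5000
R = −Δy/(cos θ' − cos θ) = 1.3333
v = R·ω = 1.3333·-1.5000 = -2.0000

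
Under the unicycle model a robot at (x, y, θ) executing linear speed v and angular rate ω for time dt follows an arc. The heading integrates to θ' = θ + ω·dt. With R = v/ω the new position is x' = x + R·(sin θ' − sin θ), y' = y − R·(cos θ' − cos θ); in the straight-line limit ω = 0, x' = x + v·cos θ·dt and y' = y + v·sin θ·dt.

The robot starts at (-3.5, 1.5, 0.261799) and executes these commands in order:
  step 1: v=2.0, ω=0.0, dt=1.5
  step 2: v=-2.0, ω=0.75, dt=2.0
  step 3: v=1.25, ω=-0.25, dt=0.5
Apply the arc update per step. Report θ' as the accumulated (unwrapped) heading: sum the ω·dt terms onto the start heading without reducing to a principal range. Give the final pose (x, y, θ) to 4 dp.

(-2.6103, -0.1862, 1.6368)

step 1: θ'=0.2618 (straight) → pose (-0.6022, 2.2765, 0.2618)
step 2: θ'=1.7618 (R=-2.6667) → pose (-2.5302, -0.8056, 1.7618)
step 3: θ'=1.6368 (R=-5.0000) → pose (-2.6103, -0.1862, 1.6368)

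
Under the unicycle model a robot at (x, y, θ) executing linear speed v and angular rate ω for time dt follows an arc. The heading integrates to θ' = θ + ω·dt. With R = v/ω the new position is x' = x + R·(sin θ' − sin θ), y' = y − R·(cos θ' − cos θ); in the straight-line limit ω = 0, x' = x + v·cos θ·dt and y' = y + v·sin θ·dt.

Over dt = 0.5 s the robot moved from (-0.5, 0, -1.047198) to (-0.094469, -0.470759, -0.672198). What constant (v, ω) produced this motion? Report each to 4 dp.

v = 1.2500, ω = 0.7500

Δθ = -0.672198 − -1.047198 = 0.375000
ω = Δθ/dt = 0.375000/0.5 = 0.7500
R = −Δy/(cos θ' − cos θ) = 1.6667
v = R·ω = 1.6667·0.7500 = 1.2500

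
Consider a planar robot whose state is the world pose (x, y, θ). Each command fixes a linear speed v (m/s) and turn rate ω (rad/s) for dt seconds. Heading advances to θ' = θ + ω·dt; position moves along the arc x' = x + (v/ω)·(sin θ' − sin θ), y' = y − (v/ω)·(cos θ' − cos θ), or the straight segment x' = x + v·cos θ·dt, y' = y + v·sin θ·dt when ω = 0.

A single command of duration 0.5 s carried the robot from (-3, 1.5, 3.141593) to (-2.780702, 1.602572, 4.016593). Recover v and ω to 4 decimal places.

Δθ = 4.016593 − 3.141593 = 0.875000
ω = Δθ/dt = 0.875000/0.5 = 1.7500
R = Δx/(sin θ' − sin θ) = -0.2857
v = R·ω = -0.2857·1.7500 = -0.5000

v = -0.5000, ω = 1.7500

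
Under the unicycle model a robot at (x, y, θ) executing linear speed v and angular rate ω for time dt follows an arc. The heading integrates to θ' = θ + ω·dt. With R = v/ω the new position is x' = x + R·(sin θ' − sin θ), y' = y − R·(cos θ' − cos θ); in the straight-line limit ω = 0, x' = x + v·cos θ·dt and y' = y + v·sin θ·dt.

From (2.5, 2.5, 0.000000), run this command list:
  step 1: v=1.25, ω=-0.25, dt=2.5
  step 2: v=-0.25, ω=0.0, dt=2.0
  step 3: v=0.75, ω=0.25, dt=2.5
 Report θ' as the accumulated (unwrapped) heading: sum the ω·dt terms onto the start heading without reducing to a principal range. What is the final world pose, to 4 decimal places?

(6.7753, 1.2803, 0.0000)

step 1: θ'=-0.6250 (R=-5.0000) → pose (5.4255, 1.5548, -0.6250)
step 2: θ'=-0.6250 (straight) → pose (5.0200, 1.8474, -0.6250)
step 3: θ'=0.0000 (R=3.0000) → pose (6.7753, 1.2803, 0.0000)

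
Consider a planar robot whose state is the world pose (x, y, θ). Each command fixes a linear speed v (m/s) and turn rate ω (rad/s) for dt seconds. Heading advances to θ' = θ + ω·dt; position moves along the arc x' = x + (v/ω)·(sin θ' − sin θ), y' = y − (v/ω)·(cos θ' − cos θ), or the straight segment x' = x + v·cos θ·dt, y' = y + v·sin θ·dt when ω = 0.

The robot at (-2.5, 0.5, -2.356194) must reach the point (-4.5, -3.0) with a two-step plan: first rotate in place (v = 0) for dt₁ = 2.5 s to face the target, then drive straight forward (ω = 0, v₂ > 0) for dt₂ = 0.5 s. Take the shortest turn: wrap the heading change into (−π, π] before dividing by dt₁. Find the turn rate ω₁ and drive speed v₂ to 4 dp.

ω₁ = 0.1065, v₂ = 8.0623

heading to target = atan2(-3−0.5, -4.5−-2.5) = -2.0899
Δθ = wrap(-2.0899 − -2.3562) = 0.2663; ω₁ = Δθ/dt₁ = 0.1065
distance = √((-4.5−-2.5)² + (-3−0.5)²) = 4.0311; v₂ = distance/dt₂ = 8.0623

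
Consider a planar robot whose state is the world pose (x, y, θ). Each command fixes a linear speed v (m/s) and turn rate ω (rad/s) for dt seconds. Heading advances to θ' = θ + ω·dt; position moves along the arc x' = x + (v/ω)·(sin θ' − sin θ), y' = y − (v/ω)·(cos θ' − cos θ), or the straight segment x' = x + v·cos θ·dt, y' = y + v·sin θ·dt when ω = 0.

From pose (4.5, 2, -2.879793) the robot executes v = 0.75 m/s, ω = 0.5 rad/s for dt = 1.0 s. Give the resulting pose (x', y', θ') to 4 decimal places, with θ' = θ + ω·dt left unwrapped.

(3.8529, 1.6365, -2.3798)

θ' = -2.8798 + 0.5·1.0 = -2.3798
R = v/ω = 0.75/0.5 = 1.5000
x' = 4.5 + 1.5000·(sin -2.3798 − sin -2.8798) = 3.8529
y' = 2 − 1.5000·(cos -2.3798 − cos -2.8798) = 1.6365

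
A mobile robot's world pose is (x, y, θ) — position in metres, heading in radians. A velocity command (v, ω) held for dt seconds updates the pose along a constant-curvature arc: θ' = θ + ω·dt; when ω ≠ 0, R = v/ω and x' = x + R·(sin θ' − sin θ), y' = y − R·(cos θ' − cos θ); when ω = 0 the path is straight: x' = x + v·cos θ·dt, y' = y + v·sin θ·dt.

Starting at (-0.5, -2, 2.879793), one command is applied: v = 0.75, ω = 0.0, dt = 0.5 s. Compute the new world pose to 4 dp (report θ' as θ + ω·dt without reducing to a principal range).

θ' = 2.8798 + 0.0·0.5 = 2.8798
ω = 0 → straight: x' = -0.5 + 0.75·cos(2.8798)·0.5 = -0.8622
y' = -2 + 0.75·sin(2.8798)·0.5 = -1.9029

(-0.8622, -1.9029, 2.8798)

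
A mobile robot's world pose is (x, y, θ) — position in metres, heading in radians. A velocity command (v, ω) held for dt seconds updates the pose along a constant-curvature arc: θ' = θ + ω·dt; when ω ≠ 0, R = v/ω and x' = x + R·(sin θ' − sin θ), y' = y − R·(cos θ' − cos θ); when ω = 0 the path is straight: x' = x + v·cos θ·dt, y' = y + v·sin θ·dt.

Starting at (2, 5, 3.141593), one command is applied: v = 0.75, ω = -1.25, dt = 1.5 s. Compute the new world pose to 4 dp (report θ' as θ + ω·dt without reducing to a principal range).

θ' = 3.1416 + -1.25·1.5 = 1.2666
R = v/ω = 0.75/-1.25 = -0.6000
x' = 2 + -0.6000·(sin 1.2666 − sin 3.1416) = 1.4275
y' = 5 − -0.6000·(cos 1.2666 − cos 3.1416) = 5.7797

(1.4275, 5.7797, 1.2666)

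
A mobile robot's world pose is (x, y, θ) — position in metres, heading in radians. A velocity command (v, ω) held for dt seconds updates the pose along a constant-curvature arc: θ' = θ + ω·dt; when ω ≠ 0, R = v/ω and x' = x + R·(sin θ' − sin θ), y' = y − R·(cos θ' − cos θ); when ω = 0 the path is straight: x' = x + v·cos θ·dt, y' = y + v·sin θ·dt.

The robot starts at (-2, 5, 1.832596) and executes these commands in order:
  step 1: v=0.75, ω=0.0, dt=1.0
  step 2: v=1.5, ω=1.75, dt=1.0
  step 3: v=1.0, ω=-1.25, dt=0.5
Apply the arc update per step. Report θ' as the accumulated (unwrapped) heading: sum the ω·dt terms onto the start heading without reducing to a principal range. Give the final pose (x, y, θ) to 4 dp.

step 1: θ'=1.8326 (straight) → pose (-2.1941, 5.7244, 1.8326)
step 2: θ'=3.5826 (R=0.8571) → pose (-3.3879, 6.2777, 3.5826)
step 3: θ'=2.9576 (R=-0.8000) → pose (-3.8758, 6.2147, 2.9576)

(-3.8758, 6.2147, 2.9576)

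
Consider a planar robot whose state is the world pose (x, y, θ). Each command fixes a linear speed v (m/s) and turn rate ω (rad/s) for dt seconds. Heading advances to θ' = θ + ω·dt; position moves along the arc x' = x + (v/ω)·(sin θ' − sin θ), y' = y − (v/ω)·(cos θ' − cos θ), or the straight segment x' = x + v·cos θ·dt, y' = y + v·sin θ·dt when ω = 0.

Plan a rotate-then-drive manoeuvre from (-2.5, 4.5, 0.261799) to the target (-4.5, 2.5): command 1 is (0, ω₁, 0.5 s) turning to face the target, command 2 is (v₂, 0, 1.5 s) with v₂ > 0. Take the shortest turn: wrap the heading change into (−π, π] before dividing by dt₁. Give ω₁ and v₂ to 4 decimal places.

ω₁ = -5.2360, v₂ = 1.8856

heading to target = atan2(2.5−4.5, -4.5−-2.5) = -2.3562
Δθ = wrap(-2.3562 − 0.2618) = -2.6180; ω₁ = Δθ/dt₁ = -5.2360
distance = √((-4.5−-2.5)² + (2.5−4.5)²) = 2.8284; v₂ = distance/dt₂ = 1.8856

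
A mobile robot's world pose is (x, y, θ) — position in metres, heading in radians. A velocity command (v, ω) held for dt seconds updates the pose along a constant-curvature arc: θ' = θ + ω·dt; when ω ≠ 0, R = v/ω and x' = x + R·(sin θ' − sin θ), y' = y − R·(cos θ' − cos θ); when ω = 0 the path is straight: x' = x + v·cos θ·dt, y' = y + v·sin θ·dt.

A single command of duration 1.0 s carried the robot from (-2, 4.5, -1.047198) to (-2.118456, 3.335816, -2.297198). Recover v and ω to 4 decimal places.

v = 1.2500, ω = -1.2500

Δθ = -2.297198 − -1.047198 = -1.250000
ω = Δθ/dt = -1.250000/1.0 = -1.2500
R = −Δy/(cos θ' − cos θ) = -1.0000
v = R·ω = -1.0000·-1.2500 = 1.2500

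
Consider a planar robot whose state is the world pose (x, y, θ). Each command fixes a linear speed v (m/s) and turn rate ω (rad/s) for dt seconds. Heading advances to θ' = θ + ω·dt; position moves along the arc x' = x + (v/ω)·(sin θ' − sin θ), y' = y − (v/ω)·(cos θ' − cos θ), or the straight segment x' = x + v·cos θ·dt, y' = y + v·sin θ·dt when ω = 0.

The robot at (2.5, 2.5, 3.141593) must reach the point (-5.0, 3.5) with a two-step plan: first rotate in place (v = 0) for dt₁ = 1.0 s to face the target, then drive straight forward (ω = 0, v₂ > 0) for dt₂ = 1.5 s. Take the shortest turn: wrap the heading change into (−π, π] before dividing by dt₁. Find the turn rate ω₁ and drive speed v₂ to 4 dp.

heading to target = atan2(3.5−2.5, -5−2.5) = 3.0090
Δθ = wrap(3.0090 − 3.1416) = -0.1326; ω₁ = Δθ/dt₁ = -0.1326
distance = √((-5−2.5)² + (3.5−2.5)²) = 7.5664; v₂ = distance/dt₂ = 5.0442

ω₁ = -0.1326, v₂ = 5.0442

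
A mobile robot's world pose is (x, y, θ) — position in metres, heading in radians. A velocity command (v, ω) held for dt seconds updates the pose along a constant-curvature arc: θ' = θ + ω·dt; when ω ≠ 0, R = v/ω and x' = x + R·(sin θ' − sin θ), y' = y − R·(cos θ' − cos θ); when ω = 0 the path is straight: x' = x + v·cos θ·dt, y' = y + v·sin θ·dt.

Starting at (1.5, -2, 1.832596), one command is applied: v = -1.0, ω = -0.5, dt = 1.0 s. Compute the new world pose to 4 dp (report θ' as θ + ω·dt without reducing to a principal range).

(1.5117, -2.9895, 1.3326)

θ' = 1.8326 + -0.5·1.0 = 1.3326
R = v/ω = -1.0/-0.5 = 2.0000
x' = 1.5 + 2.0000·(sin 1.3326 − sin 1.8326) = 1.5117
y' = -2 − 2.0000·(cos 1.3326 − cos 1.8326) = -2.9895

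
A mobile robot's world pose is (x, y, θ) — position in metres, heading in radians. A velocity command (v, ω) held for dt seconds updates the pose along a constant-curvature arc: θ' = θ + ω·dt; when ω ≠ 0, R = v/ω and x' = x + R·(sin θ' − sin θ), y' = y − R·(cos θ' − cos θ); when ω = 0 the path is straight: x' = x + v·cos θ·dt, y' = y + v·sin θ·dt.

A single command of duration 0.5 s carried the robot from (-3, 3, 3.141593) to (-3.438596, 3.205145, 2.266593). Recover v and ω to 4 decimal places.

v = 1.0000, ω = -1.7500

Δθ = 2.266593 − 3.141593 = -0.875000
ω = Δθ/dt = -0.875000/0.5 = -1.7500
R = Δx/(sin θ' − sin θ) = -0.5714
v = R·ω = -0.5714·-1.7500 = 1.0000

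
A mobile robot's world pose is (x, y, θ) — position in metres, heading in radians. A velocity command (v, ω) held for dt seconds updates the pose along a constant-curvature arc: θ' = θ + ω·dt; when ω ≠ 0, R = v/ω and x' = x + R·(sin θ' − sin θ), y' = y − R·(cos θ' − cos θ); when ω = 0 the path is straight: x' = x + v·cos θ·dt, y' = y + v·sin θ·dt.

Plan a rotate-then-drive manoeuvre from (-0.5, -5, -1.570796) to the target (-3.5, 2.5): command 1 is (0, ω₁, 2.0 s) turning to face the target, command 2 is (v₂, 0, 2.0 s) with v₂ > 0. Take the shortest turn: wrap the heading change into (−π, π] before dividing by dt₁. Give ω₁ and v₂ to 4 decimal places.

heading to target = atan2(2.5−-5, -3.5−-0.5) = 1.9513
Δθ = wrap(1.9513 − -1.5708) = -2.7611; ω₁ = Δθ/dt₁ = -1.3805
distance = √((-3.5−-0.5)² + (2.5−-5)²) = 8.0777; v₂ = distance/dt₂ = 4.0389

ω₁ = -1.3805, v₂ = 4.0389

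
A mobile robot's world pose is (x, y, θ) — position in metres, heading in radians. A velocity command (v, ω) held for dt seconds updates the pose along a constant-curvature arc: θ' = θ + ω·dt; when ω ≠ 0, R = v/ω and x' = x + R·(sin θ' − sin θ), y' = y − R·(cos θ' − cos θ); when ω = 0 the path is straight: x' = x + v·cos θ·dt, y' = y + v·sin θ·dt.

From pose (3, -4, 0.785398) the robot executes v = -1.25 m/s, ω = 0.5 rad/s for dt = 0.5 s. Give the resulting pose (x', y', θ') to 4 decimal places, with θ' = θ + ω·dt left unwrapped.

(2.6176, -4.4923, 1.0354)

θ' = 0.7854 + 0.5·0.5 = 1.0354
R = v/ω = -1.25/0.5 = -2.5000
x' = 3 + -2.5000·(sin 1.0354 − sin 0.7854) = 2.6176
y' = -4 − -2.5000·(cos 1.0354 − cos 0.7854) = -4.4923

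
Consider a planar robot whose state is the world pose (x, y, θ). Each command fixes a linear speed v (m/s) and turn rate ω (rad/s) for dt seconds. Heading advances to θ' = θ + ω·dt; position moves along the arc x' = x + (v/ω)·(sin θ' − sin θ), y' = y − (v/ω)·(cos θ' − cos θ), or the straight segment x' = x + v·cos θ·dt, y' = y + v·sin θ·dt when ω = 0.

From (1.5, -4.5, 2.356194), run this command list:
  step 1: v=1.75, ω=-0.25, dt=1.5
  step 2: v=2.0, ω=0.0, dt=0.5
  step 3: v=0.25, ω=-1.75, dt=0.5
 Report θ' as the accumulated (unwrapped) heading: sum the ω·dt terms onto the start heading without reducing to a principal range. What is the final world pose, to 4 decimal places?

(-0.3647, -1.3051, 1.1062)

step 1: θ'=1.9812 (R=-7.0000) → pose (0.0310, -2.3431, 1.9812)
step 2: θ'=1.9812 (straight) → pose (-0.3680, -1.4261, 1.9812)
step 3: θ'=1.1062 (R=-0.1429) → pose (-0.3647, -1.3051, 1.1062)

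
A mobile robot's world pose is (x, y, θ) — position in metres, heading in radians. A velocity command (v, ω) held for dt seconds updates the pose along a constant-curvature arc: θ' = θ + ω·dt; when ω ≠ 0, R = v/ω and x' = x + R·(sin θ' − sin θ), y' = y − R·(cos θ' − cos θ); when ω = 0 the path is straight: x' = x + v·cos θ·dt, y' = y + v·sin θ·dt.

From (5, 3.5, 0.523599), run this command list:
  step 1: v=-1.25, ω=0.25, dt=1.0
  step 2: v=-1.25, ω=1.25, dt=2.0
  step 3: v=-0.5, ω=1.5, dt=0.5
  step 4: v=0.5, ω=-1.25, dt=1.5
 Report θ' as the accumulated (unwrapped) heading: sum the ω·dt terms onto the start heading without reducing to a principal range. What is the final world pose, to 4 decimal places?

step 1: θ'=0.7736 (R=-5.0000) → pose (4.0064, 2.7469, 0.7736)
step 2: θ'=3.2736 (R=-1.0000) → pose (4.8368, 1.0402, 3.2736)
step 3: θ'=4.0236 (R=-0.3333) → pose (5.0502, 1.1587, 4.0236)
step 4: θ'=2.1486 (R=-0.4000) → pose (4.4064, 1.1945, 2.1486)

(4.4064, 1.1945, 2.1486)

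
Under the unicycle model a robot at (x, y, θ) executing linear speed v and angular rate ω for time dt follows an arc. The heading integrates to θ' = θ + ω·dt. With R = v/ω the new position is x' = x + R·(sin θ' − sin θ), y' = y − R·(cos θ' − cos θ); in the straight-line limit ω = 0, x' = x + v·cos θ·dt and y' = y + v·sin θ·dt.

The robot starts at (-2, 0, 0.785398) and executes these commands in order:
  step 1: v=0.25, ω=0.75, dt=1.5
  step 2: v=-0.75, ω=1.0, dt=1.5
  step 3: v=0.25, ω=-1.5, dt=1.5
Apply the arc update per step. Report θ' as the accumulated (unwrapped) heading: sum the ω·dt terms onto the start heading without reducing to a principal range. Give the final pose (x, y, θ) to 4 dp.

step 1: θ'=1.9104 (R=0.3333) → pose (-1.9214, 0.3467, 1.9104)
step 2: θ'=3.4104 (R=-0.7500) → pose (-1.0151, -0.1265, 3.4104)
step 3: θ'=1.1604 (R=-0.1667) → pose (-1.2121, 0.1007, 1.1604)

(-1.2121, 0.1007, 1.1604)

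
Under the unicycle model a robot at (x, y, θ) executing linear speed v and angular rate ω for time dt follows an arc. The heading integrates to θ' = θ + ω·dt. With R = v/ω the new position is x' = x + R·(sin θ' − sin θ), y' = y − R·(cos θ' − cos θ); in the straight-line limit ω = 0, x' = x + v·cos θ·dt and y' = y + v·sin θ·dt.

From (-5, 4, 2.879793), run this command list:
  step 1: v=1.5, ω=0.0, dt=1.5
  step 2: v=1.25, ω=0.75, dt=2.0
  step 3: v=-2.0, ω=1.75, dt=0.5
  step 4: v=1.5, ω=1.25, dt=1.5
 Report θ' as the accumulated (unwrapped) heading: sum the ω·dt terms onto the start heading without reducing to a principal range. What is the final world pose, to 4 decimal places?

(-7.3548, 4.3041, 7.1298)

step 1: θ'=2.8798 (straight) → pose (-7.1733, 4.5823, 2.8798)
step 2: θ'=4.3798 (R=1.6667) → pose (-9.1800, 3.5166, 4.3798)
step 3: θ'=5.2548 (R=-1.1429) → pose (-9.2814, 4.4797, 5.2548)
step 4: θ'=7.1298 (R=1.2000) → pose (-7.3548, 4.3041, 7.1298)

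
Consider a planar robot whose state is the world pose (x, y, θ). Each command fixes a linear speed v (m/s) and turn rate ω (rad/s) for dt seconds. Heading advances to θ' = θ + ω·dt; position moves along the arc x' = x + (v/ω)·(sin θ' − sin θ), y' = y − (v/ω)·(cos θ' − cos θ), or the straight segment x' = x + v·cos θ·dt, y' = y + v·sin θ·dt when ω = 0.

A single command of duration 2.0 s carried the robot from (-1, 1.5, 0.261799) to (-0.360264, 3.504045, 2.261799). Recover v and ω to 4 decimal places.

v = 1.2500, ω = 1.0000

Δθ = 2.261799 − 0.261799 = 2.000000
ω = Δθ/dt = 2.000000/2.0 = 1.0000
R = −Δy/(cos θ' − cos θ) = 1.2500
v = R·ω = 1.2500·1.0000 = 1.2500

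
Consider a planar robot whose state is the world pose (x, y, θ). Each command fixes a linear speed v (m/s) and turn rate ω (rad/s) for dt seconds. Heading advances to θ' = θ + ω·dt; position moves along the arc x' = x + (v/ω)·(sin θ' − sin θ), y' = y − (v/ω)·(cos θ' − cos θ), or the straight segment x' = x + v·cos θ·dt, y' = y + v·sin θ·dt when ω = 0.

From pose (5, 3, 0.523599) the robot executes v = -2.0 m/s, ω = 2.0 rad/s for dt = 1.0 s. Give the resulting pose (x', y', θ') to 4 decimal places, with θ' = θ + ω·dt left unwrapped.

θ' = 0.5236 + 2.0·1.0 = 2.5236
R = v/ω = -2.0/2.0 = -1.0000
x' = 5 + -1.0000·(sin 2.5236 − sin 0.5236) = 4.9206
y' = 3 − -1.0000·(cos 2.5236 − cos 0.5236) = 1.3189

(4.9206, 1.3189, 2.5236)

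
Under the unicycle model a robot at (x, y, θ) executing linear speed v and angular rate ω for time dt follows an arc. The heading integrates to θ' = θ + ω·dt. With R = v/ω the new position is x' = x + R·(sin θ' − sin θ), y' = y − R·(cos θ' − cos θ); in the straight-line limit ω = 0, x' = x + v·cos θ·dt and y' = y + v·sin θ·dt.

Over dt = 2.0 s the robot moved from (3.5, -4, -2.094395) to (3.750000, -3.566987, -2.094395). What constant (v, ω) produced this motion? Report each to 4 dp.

v = -0.2500, ω = 0.0000

Δθ = -2.094395 − -2.094395 = 0.000000
ω = Δθ/dt = 0.000000/2.0 = 0.0000
ω = 0 → v = (Δx·cos θ + Δy·sin θ)/dt = -0.2500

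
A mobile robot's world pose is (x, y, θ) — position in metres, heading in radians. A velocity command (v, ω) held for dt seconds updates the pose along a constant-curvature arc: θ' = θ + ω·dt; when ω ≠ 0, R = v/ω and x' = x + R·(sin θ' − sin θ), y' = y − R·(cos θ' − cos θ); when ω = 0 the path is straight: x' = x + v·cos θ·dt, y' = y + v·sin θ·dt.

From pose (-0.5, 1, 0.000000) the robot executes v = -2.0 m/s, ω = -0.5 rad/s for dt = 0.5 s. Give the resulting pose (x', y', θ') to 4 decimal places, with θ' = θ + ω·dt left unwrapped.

(-1.4896, 1.1244, -0.2500)

θ' = 0.0000 + -0.5·0.5 = -0.2500
R = v/ω = -2.0/-0.5 = 4.0000
x' = -0.5 + 4.0000·(sin -0.2500 − sin 0.0000) = -1.4896
y' = 1 − 4.0000·(cos -0.2500 − cos 0.0000) = 1.1244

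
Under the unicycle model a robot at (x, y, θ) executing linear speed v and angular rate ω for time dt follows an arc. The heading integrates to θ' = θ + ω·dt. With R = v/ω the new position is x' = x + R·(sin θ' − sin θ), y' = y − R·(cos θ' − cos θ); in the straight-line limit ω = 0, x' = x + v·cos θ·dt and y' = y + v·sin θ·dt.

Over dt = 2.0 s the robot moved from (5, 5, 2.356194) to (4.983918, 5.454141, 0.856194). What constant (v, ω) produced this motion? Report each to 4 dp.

Δθ = 0.856194 − 2.356194 = -1.500000
ω = Δθ/dt = -1.500000/2.0 = -0.7500
R = −Δy/(cos θ' − cos θ) = -0.3333
v = R·ω = -0.3333·-0.7500 = 0.2500

v = 0.2500, ω = -0.7500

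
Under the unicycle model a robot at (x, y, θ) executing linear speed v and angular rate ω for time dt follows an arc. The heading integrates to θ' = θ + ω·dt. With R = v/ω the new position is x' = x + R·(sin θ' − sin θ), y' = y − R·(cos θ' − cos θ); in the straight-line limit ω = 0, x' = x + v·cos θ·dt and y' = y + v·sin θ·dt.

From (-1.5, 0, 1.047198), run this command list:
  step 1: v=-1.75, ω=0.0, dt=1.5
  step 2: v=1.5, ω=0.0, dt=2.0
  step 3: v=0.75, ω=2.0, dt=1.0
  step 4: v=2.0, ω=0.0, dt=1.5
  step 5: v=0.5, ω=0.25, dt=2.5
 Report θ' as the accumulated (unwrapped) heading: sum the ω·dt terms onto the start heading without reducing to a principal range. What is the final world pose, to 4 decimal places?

(-5.7892, 0.9023, 3.6722)

step 1: θ'=1.0472 (straight) → pose (-2.8125, -2.2733, 1.0472)
step 2: θ'=1.0472 (straight) → pose (-1.3125, 0.3248, 1.0472)
step 3: θ'=3.0472 (R=0.3750) → pose (-1.6019, 0.8856, 3.0472)
step 4: θ'=3.0472 (straight) → pose (-4.5886, 1.1684, 3.0472)
step 5: θ'=3.6722 (R=2.0000) → pose (-5.7892, 0.9023, 3.6722)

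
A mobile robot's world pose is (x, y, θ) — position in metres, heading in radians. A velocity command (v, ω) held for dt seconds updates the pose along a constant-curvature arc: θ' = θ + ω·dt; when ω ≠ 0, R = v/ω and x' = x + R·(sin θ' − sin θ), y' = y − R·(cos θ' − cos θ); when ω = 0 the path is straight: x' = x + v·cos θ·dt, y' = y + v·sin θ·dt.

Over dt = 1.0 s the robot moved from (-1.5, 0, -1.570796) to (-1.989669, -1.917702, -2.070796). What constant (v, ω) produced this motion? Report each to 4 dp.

Δθ = -2.070796 − -1.570796 = -0.500000
ω = Δθ/dt = -0.500000/1.0 = -0.5000
R = −Δy/(cos θ' − cos θ) = -4.0000
v = R·ω = -4.0000·-0.5000 = 2.0000

v = 2.0000, ω = -0.5000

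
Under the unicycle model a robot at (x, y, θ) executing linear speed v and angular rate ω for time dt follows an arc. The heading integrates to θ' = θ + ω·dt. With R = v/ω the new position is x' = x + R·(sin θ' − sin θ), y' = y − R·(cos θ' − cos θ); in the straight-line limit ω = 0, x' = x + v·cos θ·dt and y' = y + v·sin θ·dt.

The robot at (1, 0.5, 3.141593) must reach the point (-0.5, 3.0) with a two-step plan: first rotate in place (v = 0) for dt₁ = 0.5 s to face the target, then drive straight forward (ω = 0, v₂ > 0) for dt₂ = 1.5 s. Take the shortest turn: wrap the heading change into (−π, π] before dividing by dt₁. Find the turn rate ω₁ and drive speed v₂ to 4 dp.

heading to target = atan2(3−0.5, -0.5−1) = 2.1112
Δθ = wrap(2.1112 − 3.1416) = -1.0304; ω₁ = Δθ/dt₁ = -2.0608
distance = √((-0.5−1)² + (3−0.5)²) = 2.9155; v₂ = distance/dt₂ = 1.9437

ω₁ = -2.0608, v₂ = 1.9437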